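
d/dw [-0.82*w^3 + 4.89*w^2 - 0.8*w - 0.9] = -2.46*w^2 + 9.78*w - 0.8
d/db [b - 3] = 1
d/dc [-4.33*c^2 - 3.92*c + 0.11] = -8.66*c - 3.92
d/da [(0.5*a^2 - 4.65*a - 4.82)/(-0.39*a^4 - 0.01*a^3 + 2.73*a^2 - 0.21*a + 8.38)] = (0.39*a^5 - 5.4355*a^4 - 7.6122*a^3 + 12.4449*a^2 + 34.6972*a - 39.9792)/(0.1521*a^8 + 0.0078*a^7 - 2.1293*a^6 + 0.1092*a^5 + 0.920699999999999*a^4 - 1.3142*a^3 + 45.7989*a^2 - 3.5196*a + 70.2244)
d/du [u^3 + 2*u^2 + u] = 3*u^2 + 4*u + 1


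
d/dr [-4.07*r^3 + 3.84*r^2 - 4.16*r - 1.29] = -12.21*r^2 + 7.68*r - 4.16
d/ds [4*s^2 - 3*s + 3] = 8*s - 3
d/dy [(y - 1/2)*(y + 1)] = 2*y + 1/2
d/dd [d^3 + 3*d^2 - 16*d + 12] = 3*d^2 + 6*d - 16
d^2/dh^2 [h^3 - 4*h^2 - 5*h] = 6*h - 8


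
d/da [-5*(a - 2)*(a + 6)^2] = 5*(-3*a - 2)*(a + 6)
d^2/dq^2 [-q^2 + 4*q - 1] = -2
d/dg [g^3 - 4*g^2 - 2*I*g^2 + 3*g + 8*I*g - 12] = 3*g^2 - 8*g - 4*I*g + 3 + 8*I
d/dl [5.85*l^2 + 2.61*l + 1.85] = 11.7*l + 2.61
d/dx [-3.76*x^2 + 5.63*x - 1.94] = 5.63 - 7.52*x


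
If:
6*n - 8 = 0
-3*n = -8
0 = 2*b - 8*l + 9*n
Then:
No Solution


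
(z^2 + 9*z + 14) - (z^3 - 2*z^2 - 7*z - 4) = -z^3 + 3*z^2 + 16*z + 18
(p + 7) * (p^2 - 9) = p^3 + 7*p^2 - 9*p - 63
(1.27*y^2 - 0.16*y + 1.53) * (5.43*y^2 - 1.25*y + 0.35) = 6.8961*y^4 - 2.4563*y^3 + 8.9524*y^2 - 1.9685*y + 0.5355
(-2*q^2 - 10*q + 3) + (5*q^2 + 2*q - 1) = 3*q^2 - 8*q + 2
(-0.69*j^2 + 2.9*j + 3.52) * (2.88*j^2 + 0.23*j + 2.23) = -1.9872*j^4 + 8.1933*j^3 + 9.2659*j^2 + 7.2766*j + 7.8496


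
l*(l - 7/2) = l^2 - 7*l/2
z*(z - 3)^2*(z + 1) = z^4 - 5*z^3 + 3*z^2 + 9*z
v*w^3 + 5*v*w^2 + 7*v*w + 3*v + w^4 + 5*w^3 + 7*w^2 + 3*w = (v + w)*(w + 1)^2*(w + 3)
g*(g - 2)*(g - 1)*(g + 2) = g^4 - g^3 - 4*g^2 + 4*g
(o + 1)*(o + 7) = o^2 + 8*o + 7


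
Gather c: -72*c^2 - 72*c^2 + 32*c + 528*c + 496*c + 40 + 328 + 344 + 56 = -144*c^2 + 1056*c + 768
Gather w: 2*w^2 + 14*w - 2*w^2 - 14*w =0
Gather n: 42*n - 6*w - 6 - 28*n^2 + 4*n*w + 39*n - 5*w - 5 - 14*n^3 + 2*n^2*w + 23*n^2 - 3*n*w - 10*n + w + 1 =-14*n^3 + n^2*(2*w - 5) + n*(w + 71) - 10*w - 10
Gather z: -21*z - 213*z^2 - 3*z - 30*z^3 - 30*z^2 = -30*z^3 - 243*z^2 - 24*z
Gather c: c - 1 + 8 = c + 7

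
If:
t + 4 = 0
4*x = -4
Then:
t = -4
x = -1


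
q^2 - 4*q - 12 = (q - 6)*(q + 2)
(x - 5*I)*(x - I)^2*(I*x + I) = I*x^4 + 7*x^3 + I*x^3 + 7*x^2 - 11*I*x^2 - 5*x - 11*I*x - 5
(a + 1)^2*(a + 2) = a^3 + 4*a^2 + 5*a + 2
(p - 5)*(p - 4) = p^2 - 9*p + 20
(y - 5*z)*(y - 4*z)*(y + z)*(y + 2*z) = y^4 - 6*y^3*z - 5*y^2*z^2 + 42*y*z^3 + 40*z^4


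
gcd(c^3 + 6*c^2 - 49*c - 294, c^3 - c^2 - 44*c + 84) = c + 7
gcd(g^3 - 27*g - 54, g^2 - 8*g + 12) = g - 6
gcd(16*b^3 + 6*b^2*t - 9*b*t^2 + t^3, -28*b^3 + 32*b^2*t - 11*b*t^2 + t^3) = -2*b + t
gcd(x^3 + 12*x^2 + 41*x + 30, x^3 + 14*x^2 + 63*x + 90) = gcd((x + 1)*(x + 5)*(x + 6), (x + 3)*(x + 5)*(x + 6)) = x^2 + 11*x + 30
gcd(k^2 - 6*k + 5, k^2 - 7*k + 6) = k - 1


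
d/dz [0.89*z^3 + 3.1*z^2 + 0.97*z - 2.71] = 2.67*z^2 + 6.2*z + 0.97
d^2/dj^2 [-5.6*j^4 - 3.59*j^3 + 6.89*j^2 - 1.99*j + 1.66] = -67.2*j^2 - 21.54*j + 13.78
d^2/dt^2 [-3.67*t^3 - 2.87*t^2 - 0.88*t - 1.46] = -22.02*t - 5.74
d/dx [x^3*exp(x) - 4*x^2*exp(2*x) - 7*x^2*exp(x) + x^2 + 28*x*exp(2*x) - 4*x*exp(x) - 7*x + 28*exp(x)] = x^3*exp(x) - 8*x^2*exp(2*x) - 4*x^2*exp(x) + 48*x*exp(2*x) - 18*x*exp(x) + 2*x + 28*exp(2*x) + 24*exp(x) - 7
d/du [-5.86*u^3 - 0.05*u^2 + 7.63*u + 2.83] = -17.58*u^2 - 0.1*u + 7.63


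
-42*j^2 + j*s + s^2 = (-6*j + s)*(7*j + s)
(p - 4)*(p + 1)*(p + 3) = p^3 - 13*p - 12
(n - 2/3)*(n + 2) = n^2 + 4*n/3 - 4/3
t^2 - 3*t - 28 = (t - 7)*(t + 4)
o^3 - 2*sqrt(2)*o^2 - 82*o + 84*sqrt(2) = (o - 7*sqrt(2))*(o - sqrt(2))*(o + 6*sqrt(2))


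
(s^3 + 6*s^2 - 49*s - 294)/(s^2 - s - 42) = s + 7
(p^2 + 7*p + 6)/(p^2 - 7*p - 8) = (p + 6)/(p - 8)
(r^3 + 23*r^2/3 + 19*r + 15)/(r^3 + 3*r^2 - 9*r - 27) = (r + 5/3)/(r - 3)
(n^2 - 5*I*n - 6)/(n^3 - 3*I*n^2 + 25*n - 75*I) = (n - 2*I)/(n^2 + 25)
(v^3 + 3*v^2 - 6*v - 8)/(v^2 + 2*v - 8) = v + 1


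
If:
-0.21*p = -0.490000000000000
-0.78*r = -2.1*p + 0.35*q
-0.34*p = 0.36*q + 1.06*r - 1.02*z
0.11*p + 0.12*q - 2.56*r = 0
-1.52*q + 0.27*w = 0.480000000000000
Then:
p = 2.33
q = 12.47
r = 0.68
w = 72.00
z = 5.89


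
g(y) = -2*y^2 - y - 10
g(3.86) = -43.66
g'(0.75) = -4.00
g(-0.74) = -10.36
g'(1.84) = -8.36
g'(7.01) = -29.04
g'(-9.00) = 35.00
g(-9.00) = -163.00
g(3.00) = -31.00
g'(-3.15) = 11.60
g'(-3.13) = 11.52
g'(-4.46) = 16.84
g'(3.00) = -13.00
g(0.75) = -11.88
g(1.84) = -18.61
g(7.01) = -115.29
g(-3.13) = -26.46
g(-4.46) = -45.32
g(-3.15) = -26.70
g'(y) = -4*y - 1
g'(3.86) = -16.44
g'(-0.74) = 1.96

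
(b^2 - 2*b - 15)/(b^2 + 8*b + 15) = (b - 5)/(b + 5)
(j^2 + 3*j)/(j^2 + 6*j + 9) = j/(j + 3)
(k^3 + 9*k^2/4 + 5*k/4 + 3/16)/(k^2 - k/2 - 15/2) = (16*k^3 + 36*k^2 + 20*k + 3)/(8*(2*k^2 - k - 15))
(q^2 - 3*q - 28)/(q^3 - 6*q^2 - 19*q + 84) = 1/(q - 3)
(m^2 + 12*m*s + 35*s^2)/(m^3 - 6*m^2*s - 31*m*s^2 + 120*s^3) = (m + 7*s)/(m^2 - 11*m*s + 24*s^2)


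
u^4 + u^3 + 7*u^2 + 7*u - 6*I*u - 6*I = (u + 1)*(u - 2*I)*(u - I)*(u + 3*I)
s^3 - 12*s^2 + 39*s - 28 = (s - 7)*(s - 4)*(s - 1)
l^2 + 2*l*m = l*(l + 2*m)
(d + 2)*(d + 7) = d^2 + 9*d + 14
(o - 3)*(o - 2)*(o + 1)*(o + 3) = o^4 - o^3 - 11*o^2 + 9*o + 18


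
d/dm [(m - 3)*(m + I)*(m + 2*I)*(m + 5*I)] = 4*m^3 + m^2*(-9 + 24*I) + m*(-34 - 48*I) + 51 - 10*I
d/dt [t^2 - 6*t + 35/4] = 2*t - 6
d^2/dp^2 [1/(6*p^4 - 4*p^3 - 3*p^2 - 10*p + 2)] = 2*(3*(-12*p^2 + 4*p + 1)*(-6*p^4 + 4*p^3 + 3*p^2 + 10*p - 2) - 4*(-12*p^3 + 6*p^2 + 3*p + 5)^2)/(-6*p^4 + 4*p^3 + 3*p^2 + 10*p - 2)^3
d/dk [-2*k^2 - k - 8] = -4*k - 1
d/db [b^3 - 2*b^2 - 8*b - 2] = 3*b^2 - 4*b - 8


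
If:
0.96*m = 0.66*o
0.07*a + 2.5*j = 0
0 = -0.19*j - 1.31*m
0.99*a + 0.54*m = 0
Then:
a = 0.00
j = 0.00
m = 0.00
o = 0.00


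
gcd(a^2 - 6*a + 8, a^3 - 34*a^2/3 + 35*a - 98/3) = a - 2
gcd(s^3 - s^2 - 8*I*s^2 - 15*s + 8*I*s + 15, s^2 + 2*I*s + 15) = s - 3*I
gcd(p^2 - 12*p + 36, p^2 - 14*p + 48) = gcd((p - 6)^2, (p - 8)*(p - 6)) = p - 6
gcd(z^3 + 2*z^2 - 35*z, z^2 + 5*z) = z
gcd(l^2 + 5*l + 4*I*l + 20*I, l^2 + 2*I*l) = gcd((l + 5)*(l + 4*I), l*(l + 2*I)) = 1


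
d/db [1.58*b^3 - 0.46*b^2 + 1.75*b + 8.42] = 4.74*b^2 - 0.92*b + 1.75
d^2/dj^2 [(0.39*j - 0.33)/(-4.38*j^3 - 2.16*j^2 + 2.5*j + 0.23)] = (-44.891496*j^5 + 53.831952*j^4 + 37.772856*j^3 - 17.157744*j^2 - 9.85986*j + 4.901388)/(84.027672*j^9 + 124.314912*j^8 - 82.577016*j^7 - 145.07154*j^6 + 34.077096*j^5 + 52.391736*j^4 - 7.477894*j^3 - 3.969708*j^2 - 0.39675*j - 0.012167)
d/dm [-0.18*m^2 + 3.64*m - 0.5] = 3.64 - 0.36*m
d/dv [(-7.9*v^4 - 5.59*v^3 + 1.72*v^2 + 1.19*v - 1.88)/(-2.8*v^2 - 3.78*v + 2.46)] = (44.24*v^5 + 105.238*v^4 - 35.4756*v^3 - 44.4238*v^2 - 2.0656*v - 4.179)/(7.84*v^4 + 21.168*v^3 + 0.5124*v^2 - 18.5976*v + 6.0516)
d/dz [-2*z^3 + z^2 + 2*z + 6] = -6*z^2 + 2*z + 2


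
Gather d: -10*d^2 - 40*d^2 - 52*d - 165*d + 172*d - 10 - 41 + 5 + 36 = -50*d^2 - 45*d - 10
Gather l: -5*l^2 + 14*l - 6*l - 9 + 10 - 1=-5*l^2 + 8*l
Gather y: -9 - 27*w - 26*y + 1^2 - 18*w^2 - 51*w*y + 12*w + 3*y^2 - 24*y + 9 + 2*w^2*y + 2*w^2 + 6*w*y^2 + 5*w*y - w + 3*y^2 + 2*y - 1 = -16*w^2 - 16*w + y^2*(6*w + 6) + y*(2*w^2 - 46*w - 48)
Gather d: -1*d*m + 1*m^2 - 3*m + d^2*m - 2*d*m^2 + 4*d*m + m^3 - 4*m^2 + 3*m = d^2*m + d*(-2*m^2 + 3*m) + m^3 - 3*m^2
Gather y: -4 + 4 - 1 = -1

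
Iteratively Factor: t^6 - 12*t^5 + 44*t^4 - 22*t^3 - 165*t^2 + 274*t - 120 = (t + 2)*(t^5 - 14*t^4 + 72*t^3 - 166*t^2 + 167*t - 60) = (t - 1)*(t + 2)*(t^4 - 13*t^3 + 59*t^2 - 107*t + 60) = (t - 1)^2*(t + 2)*(t^3 - 12*t^2 + 47*t - 60) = (t - 3)*(t - 1)^2*(t + 2)*(t^2 - 9*t + 20) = (t - 4)*(t - 3)*(t - 1)^2*(t + 2)*(t - 5)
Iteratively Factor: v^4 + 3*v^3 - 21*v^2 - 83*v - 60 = (v + 3)*(v^3 - 21*v - 20) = (v + 1)*(v + 3)*(v^2 - v - 20) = (v - 5)*(v + 1)*(v + 3)*(v + 4)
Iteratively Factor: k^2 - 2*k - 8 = (k + 2)*(k - 4)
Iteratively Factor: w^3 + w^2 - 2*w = (w)*(w^2 + w - 2) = w*(w - 1)*(w + 2)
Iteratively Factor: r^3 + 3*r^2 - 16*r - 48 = (r + 3)*(r^2 - 16) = (r + 3)*(r + 4)*(r - 4)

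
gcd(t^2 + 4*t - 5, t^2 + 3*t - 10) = t + 5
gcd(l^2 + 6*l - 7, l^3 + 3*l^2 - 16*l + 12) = l - 1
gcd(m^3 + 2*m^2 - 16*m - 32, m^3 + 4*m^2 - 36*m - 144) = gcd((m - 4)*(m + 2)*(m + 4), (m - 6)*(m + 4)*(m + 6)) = m + 4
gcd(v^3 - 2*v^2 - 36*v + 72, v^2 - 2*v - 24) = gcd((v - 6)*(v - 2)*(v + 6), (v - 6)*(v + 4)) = v - 6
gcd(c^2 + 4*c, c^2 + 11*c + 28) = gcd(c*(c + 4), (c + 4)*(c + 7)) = c + 4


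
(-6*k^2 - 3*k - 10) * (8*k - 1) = -48*k^3 - 18*k^2 - 77*k + 10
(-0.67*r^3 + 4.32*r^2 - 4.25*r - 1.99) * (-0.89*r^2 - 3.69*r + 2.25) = 0.5963*r^5 - 1.3725*r^4 - 13.6658*r^3 + 27.1736*r^2 - 2.2194*r - 4.4775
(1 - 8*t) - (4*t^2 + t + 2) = -4*t^2 - 9*t - 1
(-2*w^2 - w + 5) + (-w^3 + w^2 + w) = -w^3 - w^2 + 5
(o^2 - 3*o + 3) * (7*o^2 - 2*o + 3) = 7*o^4 - 23*o^3 + 30*o^2 - 15*o + 9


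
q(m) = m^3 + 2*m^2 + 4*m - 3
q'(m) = 3*m^2 + 4*m + 4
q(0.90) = 2.95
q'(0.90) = 10.03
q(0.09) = -2.62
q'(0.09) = 4.38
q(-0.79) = -5.40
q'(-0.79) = 2.71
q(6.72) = 417.66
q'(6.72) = 166.36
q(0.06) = -2.75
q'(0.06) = 4.25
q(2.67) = 40.97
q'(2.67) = 36.07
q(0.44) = -0.77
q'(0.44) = 6.34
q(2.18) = 25.59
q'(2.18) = 26.98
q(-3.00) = -24.00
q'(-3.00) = 19.00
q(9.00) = 924.00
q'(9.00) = 283.00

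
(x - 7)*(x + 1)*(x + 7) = x^3 + x^2 - 49*x - 49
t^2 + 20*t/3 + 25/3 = (t + 5/3)*(t + 5)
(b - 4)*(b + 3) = b^2 - b - 12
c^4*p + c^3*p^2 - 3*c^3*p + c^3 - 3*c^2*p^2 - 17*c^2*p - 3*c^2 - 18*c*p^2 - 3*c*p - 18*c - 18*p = (c - 6)*(c + 3)*(c + p)*(c*p + 1)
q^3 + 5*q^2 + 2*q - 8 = (q - 1)*(q + 2)*(q + 4)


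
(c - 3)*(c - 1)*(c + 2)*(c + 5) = c^4 + 3*c^3 - 15*c^2 - 19*c + 30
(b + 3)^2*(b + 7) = b^3 + 13*b^2 + 51*b + 63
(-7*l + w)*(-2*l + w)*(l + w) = 14*l^3 + 5*l^2*w - 8*l*w^2 + w^3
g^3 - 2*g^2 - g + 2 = (g - 2)*(g - 1)*(g + 1)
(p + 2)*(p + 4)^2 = p^3 + 10*p^2 + 32*p + 32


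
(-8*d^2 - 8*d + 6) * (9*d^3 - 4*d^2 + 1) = -72*d^5 - 40*d^4 + 86*d^3 - 32*d^2 - 8*d + 6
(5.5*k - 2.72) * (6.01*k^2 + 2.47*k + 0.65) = 33.055*k^3 - 2.7622*k^2 - 3.1434*k - 1.768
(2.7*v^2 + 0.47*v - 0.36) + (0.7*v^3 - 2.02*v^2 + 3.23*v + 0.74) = 0.7*v^3 + 0.68*v^2 + 3.7*v + 0.38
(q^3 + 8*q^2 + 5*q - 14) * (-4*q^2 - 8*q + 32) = -4*q^5 - 40*q^4 - 52*q^3 + 272*q^2 + 272*q - 448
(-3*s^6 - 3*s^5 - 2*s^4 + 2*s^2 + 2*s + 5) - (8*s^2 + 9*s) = -3*s^6 - 3*s^5 - 2*s^4 - 6*s^2 - 7*s + 5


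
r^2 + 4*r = r*(r + 4)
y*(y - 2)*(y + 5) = y^3 + 3*y^2 - 10*y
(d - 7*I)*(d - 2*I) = d^2 - 9*I*d - 14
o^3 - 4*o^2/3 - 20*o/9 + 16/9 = (o - 2)*(o - 2/3)*(o + 4/3)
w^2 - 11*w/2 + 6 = (w - 4)*(w - 3/2)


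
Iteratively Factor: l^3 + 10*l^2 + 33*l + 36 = (l + 3)*(l^2 + 7*l + 12) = (l + 3)*(l + 4)*(l + 3)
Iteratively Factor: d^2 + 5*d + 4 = (d + 4)*(d + 1)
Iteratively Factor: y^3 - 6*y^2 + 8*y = (y - 4)*(y^2 - 2*y) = (y - 4)*(y - 2)*(y)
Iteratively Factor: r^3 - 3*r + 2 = (r - 1)*(r^2 + r - 2) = (r - 1)*(r + 2)*(r - 1)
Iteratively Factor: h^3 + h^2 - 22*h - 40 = (h + 4)*(h^2 - 3*h - 10) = (h + 2)*(h + 4)*(h - 5)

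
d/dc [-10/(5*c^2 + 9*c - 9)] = 10*(10*c + 9)/(5*c^2 + 9*c - 9)^2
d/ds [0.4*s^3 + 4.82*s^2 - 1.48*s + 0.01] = 1.2*s^2 + 9.64*s - 1.48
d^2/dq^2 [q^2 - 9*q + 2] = 2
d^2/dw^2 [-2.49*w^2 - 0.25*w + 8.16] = -4.98000000000000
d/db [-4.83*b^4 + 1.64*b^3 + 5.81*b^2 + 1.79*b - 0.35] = -19.32*b^3 + 4.92*b^2 + 11.62*b + 1.79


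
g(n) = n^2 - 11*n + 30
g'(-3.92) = -18.84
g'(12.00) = 13.00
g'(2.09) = -6.82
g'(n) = 2*n - 11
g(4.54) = 0.67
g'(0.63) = -9.74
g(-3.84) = 86.99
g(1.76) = 13.74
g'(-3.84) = -18.68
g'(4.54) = -1.92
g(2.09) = 11.38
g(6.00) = 0.00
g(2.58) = 8.28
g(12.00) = 42.00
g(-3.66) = 83.66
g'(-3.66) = -18.32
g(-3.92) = 88.49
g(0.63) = 23.47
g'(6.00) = 1.00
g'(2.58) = -5.84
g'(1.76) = -7.48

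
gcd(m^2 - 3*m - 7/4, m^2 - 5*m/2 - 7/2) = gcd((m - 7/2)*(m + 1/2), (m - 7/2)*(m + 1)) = m - 7/2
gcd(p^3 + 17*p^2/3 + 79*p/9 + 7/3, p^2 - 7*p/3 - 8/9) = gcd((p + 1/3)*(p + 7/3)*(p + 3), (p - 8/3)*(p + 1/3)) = p + 1/3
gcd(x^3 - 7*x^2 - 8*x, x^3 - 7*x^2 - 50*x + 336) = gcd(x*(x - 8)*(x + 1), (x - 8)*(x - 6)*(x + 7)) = x - 8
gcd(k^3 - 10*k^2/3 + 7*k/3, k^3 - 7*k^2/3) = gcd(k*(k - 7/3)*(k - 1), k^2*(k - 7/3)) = k^2 - 7*k/3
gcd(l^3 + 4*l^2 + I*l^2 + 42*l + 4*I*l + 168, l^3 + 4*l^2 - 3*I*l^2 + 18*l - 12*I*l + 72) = l^2 + l*(4 - 6*I) - 24*I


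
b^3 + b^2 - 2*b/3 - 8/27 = (b - 2/3)*(b + 1/3)*(b + 4/3)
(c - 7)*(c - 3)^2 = c^3 - 13*c^2 + 51*c - 63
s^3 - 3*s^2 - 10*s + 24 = (s - 4)*(s - 2)*(s + 3)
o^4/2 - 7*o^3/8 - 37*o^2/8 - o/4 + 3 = (o/2 + 1)*(o - 4)*(o - 3/4)*(o + 1)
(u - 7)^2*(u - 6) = u^3 - 20*u^2 + 133*u - 294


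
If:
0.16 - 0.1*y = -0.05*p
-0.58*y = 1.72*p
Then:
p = -0.46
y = 1.37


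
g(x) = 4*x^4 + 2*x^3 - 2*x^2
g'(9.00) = 12114.00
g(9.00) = 27540.00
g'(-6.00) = -3216.00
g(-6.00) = 4680.00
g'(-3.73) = -731.92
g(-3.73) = 642.66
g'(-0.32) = 1.37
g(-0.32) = -0.23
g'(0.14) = -0.40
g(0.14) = -0.03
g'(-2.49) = -199.85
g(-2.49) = 110.49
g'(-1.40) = -26.54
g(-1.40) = 5.96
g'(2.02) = 148.28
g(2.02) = 74.92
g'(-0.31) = 1.34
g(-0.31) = -0.21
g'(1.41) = 51.14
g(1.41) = 17.44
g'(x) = 16*x^3 + 6*x^2 - 4*x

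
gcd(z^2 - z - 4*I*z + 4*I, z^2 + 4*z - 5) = z - 1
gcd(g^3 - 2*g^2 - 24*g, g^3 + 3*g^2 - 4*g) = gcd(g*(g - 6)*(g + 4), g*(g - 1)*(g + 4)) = g^2 + 4*g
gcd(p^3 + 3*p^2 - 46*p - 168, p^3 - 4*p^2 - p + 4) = 1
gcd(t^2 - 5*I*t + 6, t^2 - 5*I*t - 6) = 1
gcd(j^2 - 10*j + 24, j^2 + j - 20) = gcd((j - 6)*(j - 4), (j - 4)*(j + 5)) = j - 4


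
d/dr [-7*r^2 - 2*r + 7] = -14*r - 2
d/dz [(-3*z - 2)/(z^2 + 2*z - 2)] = (3*z^2 + 4*z + 10)/(z^4 + 4*z^3 - 8*z + 4)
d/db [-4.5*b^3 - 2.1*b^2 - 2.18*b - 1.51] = -13.5*b^2 - 4.2*b - 2.18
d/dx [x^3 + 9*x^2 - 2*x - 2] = 3*x^2 + 18*x - 2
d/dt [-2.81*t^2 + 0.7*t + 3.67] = 0.7 - 5.62*t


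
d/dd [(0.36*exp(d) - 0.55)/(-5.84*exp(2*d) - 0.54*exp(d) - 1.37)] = (2.1024*exp(2*d) - 6.424*exp(d) - 0.7902)*exp(d)/(34.1056*exp(4*d) + 6.3072*exp(3*d) + 16.2932*exp(2*d) + 1.4796*exp(d) + 1.8769)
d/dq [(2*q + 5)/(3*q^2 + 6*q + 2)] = 2*(3*q^2 + 6*q - 3*(q + 1)*(2*q + 5) + 2)/(3*q^2 + 6*q + 2)^2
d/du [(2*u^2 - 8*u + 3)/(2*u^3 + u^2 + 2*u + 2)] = 2*(-2*u^4 + 16*u^3 - 3*u^2 + u - 11)/(4*u^6 + 4*u^5 + 9*u^4 + 12*u^3 + 8*u^2 + 8*u + 4)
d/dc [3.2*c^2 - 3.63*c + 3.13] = 6.4*c - 3.63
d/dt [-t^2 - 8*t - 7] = -2*t - 8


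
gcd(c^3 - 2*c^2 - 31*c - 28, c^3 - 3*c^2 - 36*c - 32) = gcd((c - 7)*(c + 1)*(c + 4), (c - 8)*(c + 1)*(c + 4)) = c^2 + 5*c + 4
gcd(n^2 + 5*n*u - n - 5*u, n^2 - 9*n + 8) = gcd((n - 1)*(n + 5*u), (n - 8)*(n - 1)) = n - 1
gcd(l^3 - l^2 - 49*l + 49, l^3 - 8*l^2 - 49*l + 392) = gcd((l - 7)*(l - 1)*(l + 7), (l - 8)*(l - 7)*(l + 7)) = l^2 - 49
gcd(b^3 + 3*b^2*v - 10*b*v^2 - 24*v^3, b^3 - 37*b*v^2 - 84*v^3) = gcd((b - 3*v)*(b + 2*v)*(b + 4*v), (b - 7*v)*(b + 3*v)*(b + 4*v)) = b + 4*v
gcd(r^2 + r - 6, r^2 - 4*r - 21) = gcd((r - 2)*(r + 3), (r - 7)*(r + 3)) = r + 3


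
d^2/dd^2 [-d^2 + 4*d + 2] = -2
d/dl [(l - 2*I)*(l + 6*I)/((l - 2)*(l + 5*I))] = (l^2*(-2 + I) + l*(-24 - 20*I) + 64 - 60*I)/(l^4 + l^3*(-4 + 10*I) + l^2*(-21 - 40*I) + l*(100 + 40*I) - 100)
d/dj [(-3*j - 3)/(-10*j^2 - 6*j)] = 3*(-5*j^2 - 10*j - 3)/(2*j^2*(25*j^2 + 30*j + 9))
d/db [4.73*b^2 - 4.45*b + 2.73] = 9.46*b - 4.45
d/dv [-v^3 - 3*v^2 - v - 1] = -3*v^2 - 6*v - 1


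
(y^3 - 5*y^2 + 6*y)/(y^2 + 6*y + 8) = y*(y^2 - 5*y + 6)/(y^2 + 6*y + 8)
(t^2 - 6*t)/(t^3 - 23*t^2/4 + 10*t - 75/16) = 16*t*(t - 6)/(16*t^3 - 92*t^2 + 160*t - 75)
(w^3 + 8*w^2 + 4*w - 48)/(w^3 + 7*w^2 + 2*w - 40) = (w + 6)/(w + 5)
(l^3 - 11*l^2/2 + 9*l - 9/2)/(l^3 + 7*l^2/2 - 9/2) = (2*l^2 - 9*l + 9)/(2*l^2 + 9*l + 9)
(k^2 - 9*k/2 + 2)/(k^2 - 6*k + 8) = (k - 1/2)/(k - 2)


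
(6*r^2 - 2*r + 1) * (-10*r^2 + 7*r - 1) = -60*r^4 + 62*r^3 - 30*r^2 + 9*r - 1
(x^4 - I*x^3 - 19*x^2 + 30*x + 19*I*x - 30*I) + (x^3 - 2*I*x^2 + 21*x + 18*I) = x^4 + x^3 - I*x^3 - 19*x^2 - 2*I*x^2 + 51*x + 19*I*x - 12*I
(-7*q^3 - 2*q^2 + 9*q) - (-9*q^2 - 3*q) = -7*q^3 + 7*q^2 + 12*q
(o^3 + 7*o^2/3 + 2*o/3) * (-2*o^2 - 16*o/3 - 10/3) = -2*o^5 - 10*o^4 - 154*o^3/9 - 34*o^2/3 - 20*o/9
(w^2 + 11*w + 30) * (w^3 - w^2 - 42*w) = w^5 + 10*w^4 - 23*w^3 - 492*w^2 - 1260*w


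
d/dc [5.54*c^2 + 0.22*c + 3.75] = 11.08*c + 0.22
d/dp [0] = 0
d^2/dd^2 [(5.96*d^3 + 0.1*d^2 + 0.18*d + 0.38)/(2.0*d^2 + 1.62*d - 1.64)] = (5.6843418860808e-14*d^4 + 71.172448*d^3 - 83.919168*d^2 + 107.109696*d + 5.981712)/(8.0*d^6 + 19.44*d^5 - 3.9336*d^4 - 27.630072*d^3 + 3.225552*d^2 + 13.071456*d - 4.410944)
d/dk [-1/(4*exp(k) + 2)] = exp(k)/(2*exp(k) + 1)^2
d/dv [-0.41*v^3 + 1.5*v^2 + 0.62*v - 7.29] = -1.23*v^2 + 3.0*v + 0.62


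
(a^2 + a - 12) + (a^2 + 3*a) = 2*a^2 + 4*a - 12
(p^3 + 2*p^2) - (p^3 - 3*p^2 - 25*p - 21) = 5*p^2 + 25*p + 21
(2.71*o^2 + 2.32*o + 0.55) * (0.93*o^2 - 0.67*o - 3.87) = 2.5203*o^4 + 0.3419*o^3 - 11.5306*o^2 - 9.3469*o - 2.1285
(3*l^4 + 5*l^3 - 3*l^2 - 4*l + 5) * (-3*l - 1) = -9*l^5 - 18*l^4 + 4*l^3 + 15*l^2 - 11*l - 5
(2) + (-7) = -5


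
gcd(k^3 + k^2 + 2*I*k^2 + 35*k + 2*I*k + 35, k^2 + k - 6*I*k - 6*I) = k + 1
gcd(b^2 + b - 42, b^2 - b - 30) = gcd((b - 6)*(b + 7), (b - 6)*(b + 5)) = b - 6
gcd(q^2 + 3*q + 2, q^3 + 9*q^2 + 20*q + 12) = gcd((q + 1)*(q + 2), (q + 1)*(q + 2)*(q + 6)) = q^2 + 3*q + 2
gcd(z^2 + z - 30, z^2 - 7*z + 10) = z - 5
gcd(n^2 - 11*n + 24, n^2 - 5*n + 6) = n - 3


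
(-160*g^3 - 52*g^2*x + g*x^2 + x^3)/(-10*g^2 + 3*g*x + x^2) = (-32*g^2 - 4*g*x + x^2)/(-2*g + x)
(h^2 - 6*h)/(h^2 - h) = (h - 6)/(h - 1)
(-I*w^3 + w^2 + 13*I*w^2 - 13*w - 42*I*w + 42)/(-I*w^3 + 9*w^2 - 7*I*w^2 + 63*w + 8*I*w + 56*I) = (w^2 - 13*w + 42)/(w^2 + w*(7 + 8*I) + 56*I)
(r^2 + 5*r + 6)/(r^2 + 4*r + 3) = (r + 2)/(r + 1)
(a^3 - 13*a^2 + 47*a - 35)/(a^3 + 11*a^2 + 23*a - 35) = (a^2 - 12*a + 35)/(a^2 + 12*a + 35)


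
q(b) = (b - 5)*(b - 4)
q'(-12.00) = -33.00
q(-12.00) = 272.00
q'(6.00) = 3.00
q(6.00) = 2.00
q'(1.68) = -5.64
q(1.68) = 7.70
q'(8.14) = 7.28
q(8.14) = 13.00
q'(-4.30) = -17.60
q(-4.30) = 77.19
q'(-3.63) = -16.26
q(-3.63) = 65.85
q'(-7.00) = -23.00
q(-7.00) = 132.00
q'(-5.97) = -20.94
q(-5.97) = 109.37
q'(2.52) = -3.96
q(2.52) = 3.67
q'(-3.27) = -15.54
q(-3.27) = 60.12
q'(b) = 2*b - 9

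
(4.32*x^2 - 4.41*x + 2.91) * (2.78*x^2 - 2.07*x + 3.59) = 12.0096*x^4 - 21.2022*x^3 + 32.7273*x^2 - 21.8556*x + 10.4469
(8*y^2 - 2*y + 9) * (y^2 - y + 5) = 8*y^4 - 10*y^3 + 51*y^2 - 19*y + 45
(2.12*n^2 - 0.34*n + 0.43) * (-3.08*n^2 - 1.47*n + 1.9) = -6.5296*n^4 - 2.0692*n^3 + 3.2034*n^2 - 1.2781*n + 0.817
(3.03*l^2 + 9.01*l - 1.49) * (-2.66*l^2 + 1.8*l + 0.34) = -8.0598*l^4 - 18.5126*l^3 + 21.2116*l^2 + 0.3814*l - 0.5066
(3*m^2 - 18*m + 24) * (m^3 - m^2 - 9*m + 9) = 3*m^5 - 21*m^4 + 15*m^3 + 165*m^2 - 378*m + 216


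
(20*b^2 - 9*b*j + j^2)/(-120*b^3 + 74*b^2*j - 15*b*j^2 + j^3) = -1/(6*b - j)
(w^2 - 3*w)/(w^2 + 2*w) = (w - 3)/(w + 2)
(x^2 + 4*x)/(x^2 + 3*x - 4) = x/(x - 1)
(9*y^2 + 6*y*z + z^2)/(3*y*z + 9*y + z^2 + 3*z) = (3*y + z)/(z + 3)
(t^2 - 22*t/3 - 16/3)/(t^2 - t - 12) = (-t^2 + 22*t/3 + 16/3)/(-t^2 + t + 12)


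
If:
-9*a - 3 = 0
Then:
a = -1/3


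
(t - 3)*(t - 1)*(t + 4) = t^3 - 13*t + 12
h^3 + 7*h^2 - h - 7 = (h - 1)*(h + 1)*(h + 7)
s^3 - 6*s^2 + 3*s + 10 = (s - 5)*(s - 2)*(s + 1)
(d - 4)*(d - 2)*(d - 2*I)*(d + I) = d^4 - 6*d^3 - I*d^3 + 10*d^2 + 6*I*d^2 - 12*d - 8*I*d + 16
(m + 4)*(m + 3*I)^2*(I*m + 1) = I*m^4 - 5*m^3 + 4*I*m^3 - 20*m^2 - 3*I*m^2 - 9*m - 12*I*m - 36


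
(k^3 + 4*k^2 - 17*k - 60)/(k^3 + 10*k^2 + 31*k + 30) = (k - 4)/(k + 2)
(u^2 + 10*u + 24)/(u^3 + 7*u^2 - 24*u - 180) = (u + 4)/(u^2 + u - 30)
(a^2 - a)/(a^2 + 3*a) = (a - 1)/(a + 3)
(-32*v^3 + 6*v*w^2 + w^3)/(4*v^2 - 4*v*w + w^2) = (-16*v^2 - 8*v*w - w^2)/(2*v - w)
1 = 1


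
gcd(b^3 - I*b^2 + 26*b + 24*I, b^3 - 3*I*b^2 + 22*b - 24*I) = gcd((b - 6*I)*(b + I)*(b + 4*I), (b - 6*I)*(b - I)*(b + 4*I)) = b^2 - 2*I*b + 24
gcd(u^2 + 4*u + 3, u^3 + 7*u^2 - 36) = u + 3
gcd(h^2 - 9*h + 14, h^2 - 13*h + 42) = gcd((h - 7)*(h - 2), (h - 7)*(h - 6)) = h - 7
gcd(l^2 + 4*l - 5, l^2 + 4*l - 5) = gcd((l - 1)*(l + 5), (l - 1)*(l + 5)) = l^2 + 4*l - 5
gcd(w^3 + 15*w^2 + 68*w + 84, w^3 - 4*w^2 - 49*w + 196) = w + 7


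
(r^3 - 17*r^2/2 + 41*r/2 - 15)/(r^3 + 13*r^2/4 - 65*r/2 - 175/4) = 2*(2*r^2 - 7*r + 6)/(4*r^2 + 33*r + 35)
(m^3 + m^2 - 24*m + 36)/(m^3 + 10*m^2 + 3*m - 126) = (m - 2)/(m + 7)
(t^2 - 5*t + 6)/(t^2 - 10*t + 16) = (t - 3)/(t - 8)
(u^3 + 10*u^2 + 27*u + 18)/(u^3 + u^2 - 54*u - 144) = (u + 1)/(u - 8)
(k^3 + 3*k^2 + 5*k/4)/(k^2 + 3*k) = (k^2 + 3*k + 5/4)/(k + 3)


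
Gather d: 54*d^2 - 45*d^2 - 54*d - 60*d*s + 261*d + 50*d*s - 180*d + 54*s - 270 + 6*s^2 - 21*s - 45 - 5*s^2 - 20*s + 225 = 9*d^2 + d*(27 - 10*s) + s^2 + 13*s - 90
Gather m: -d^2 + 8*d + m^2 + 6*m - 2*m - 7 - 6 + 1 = -d^2 + 8*d + m^2 + 4*m - 12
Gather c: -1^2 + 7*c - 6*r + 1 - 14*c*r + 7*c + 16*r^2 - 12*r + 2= c*(14 - 14*r) + 16*r^2 - 18*r + 2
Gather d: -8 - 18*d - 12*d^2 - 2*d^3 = -2*d^3 - 12*d^2 - 18*d - 8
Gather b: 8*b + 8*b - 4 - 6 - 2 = 16*b - 12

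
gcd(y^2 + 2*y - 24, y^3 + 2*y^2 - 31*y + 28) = y - 4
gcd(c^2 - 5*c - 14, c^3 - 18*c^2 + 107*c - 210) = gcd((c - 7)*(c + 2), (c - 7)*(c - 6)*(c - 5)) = c - 7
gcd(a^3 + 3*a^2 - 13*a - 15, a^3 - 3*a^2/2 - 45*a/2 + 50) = a + 5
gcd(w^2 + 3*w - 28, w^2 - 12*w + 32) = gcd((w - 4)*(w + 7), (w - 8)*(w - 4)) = w - 4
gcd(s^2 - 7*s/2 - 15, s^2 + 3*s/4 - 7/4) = 1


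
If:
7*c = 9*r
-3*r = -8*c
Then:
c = 0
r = 0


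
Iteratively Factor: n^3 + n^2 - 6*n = (n + 3)*(n^2 - 2*n) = (n - 2)*(n + 3)*(n)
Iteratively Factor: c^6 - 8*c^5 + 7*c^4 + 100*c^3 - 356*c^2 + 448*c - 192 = (c - 1)*(c^5 - 7*c^4 + 100*c^2 - 256*c + 192) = (c - 4)*(c - 1)*(c^4 - 3*c^3 - 12*c^2 + 52*c - 48) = (c - 4)*(c - 2)*(c - 1)*(c^3 - c^2 - 14*c + 24) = (c - 4)*(c - 2)^2*(c - 1)*(c^2 + c - 12) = (c - 4)*(c - 2)^2*(c - 1)*(c + 4)*(c - 3)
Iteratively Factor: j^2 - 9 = (j + 3)*(j - 3)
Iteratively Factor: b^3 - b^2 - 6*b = (b + 2)*(b^2 - 3*b) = b*(b + 2)*(b - 3)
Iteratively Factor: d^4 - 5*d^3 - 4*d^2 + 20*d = (d + 2)*(d^3 - 7*d^2 + 10*d) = (d - 5)*(d + 2)*(d^2 - 2*d) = d*(d - 5)*(d + 2)*(d - 2)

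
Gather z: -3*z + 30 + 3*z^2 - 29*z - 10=3*z^2 - 32*z + 20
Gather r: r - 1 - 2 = r - 3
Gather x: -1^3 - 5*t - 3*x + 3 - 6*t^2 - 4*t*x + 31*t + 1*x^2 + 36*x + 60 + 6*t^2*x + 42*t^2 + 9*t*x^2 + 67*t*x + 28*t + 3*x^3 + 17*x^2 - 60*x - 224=36*t^2 + 54*t + 3*x^3 + x^2*(9*t + 18) + x*(6*t^2 + 63*t - 27) - 162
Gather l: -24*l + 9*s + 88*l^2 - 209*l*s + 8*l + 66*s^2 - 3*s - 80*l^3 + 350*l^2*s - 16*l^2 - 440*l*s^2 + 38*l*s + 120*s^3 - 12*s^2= -80*l^3 + l^2*(350*s + 72) + l*(-440*s^2 - 171*s - 16) + 120*s^3 + 54*s^2 + 6*s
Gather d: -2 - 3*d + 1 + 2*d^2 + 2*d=2*d^2 - d - 1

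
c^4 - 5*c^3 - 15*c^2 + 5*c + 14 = (c - 7)*(c - 1)*(c + 1)*(c + 2)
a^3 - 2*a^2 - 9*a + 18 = (a - 3)*(a - 2)*(a + 3)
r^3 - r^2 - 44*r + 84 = (r - 6)*(r - 2)*(r + 7)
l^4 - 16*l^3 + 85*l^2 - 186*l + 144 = (l - 8)*(l - 3)^2*(l - 2)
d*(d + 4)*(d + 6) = d^3 + 10*d^2 + 24*d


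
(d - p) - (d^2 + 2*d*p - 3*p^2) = -d^2 - 2*d*p + d + 3*p^2 - p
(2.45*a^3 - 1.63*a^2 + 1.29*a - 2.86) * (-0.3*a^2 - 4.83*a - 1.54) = -0.735*a^5 - 11.3445*a^4 + 3.7129*a^3 - 2.8625*a^2 + 11.8272*a + 4.4044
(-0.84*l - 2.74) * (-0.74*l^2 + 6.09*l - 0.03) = 0.6216*l^3 - 3.088*l^2 - 16.6614*l + 0.0822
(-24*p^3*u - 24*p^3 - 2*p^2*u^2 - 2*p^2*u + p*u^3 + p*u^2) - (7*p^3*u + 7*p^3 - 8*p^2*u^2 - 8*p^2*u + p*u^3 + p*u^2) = -31*p^3*u - 31*p^3 + 6*p^2*u^2 + 6*p^2*u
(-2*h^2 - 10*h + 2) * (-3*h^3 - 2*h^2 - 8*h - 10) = 6*h^5 + 34*h^4 + 30*h^3 + 96*h^2 + 84*h - 20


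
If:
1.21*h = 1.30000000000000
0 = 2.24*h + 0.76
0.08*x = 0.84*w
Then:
No Solution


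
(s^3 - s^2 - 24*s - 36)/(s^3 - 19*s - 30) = (s - 6)/(s - 5)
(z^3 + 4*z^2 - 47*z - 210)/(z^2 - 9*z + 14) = (z^2 + 11*z + 30)/(z - 2)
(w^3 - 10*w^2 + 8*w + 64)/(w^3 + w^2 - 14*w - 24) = (w - 8)/(w + 3)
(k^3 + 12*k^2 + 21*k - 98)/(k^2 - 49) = (k^2 + 5*k - 14)/(k - 7)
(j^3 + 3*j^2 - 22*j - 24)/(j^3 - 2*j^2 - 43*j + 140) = (j^2 + 7*j + 6)/(j^2 + 2*j - 35)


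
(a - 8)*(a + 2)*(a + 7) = a^3 + a^2 - 58*a - 112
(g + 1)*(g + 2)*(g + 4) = g^3 + 7*g^2 + 14*g + 8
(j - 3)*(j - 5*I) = j^2 - 3*j - 5*I*j + 15*I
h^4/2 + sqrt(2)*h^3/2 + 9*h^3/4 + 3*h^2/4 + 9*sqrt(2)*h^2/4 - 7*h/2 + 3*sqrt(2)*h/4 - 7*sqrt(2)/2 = (h/2 + 1)*(h - 1)*(h + 7/2)*(h + sqrt(2))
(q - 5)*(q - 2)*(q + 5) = q^3 - 2*q^2 - 25*q + 50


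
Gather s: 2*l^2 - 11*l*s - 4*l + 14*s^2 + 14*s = 2*l^2 - 4*l + 14*s^2 + s*(14 - 11*l)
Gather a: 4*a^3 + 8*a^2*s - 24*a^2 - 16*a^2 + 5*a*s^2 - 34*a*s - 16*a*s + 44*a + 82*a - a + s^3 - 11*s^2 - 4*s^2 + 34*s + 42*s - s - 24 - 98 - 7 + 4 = 4*a^3 + a^2*(8*s - 40) + a*(5*s^2 - 50*s + 125) + s^3 - 15*s^2 + 75*s - 125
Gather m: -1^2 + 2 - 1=0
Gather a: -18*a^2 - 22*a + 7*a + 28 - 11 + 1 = -18*a^2 - 15*a + 18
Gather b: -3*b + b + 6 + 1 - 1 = 6 - 2*b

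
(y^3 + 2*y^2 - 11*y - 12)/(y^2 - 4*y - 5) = (y^2 + y - 12)/(y - 5)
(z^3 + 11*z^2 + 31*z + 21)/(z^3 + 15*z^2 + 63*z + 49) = (z + 3)/(z + 7)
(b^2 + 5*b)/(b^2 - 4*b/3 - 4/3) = 3*b*(b + 5)/(3*b^2 - 4*b - 4)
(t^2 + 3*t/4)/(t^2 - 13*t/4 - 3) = t/(t - 4)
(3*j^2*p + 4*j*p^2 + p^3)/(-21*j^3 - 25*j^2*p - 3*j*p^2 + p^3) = p/(-7*j + p)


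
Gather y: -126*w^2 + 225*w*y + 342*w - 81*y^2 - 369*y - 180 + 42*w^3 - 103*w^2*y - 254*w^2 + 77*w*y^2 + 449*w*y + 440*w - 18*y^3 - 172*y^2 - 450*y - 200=42*w^3 - 380*w^2 + 782*w - 18*y^3 + y^2*(77*w - 253) + y*(-103*w^2 + 674*w - 819) - 380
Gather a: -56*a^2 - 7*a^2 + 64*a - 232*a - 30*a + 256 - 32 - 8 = -63*a^2 - 198*a + 216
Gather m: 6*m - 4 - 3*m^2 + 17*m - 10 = -3*m^2 + 23*m - 14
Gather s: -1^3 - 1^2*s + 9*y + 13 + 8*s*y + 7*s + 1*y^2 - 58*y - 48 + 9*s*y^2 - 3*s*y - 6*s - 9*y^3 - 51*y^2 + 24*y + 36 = s*(9*y^2 + 5*y) - 9*y^3 - 50*y^2 - 25*y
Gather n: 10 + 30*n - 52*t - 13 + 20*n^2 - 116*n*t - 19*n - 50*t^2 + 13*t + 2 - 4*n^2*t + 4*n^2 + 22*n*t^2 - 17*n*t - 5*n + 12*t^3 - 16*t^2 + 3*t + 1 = n^2*(24 - 4*t) + n*(22*t^2 - 133*t + 6) + 12*t^3 - 66*t^2 - 36*t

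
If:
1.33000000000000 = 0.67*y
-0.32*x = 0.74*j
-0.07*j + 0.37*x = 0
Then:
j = 0.00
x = 0.00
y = 1.99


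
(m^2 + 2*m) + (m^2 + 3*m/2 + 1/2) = 2*m^2 + 7*m/2 + 1/2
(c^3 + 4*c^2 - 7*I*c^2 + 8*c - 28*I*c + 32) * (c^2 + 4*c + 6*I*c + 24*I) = c^5 + 8*c^4 - I*c^4 + 66*c^3 - 8*I*c^3 + 400*c^2 + 32*I*c^2 + 800*c + 384*I*c + 768*I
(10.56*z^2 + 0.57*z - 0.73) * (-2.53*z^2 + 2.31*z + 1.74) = -26.7168*z^4 + 22.9515*z^3 + 21.538*z^2 - 0.6945*z - 1.2702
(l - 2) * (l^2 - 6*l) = l^3 - 8*l^2 + 12*l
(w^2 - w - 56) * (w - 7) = w^3 - 8*w^2 - 49*w + 392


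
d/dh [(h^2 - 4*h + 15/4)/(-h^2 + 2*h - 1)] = (7 - 4*h)/(2*(h^3 - 3*h^2 + 3*h - 1))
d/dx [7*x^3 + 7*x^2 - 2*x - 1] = 21*x^2 + 14*x - 2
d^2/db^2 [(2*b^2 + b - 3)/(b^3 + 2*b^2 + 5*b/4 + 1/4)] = 16*(4*b^4 + 2*b^3 - 42*b^2 - 66*b - 27)/(16*b^7 + 80*b^6 + 168*b^5 + 192*b^4 + 129*b^3 + 51*b^2 + 11*b + 1)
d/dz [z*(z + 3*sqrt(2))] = 2*z + 3*sqrt(2)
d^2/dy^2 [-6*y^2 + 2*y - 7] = -12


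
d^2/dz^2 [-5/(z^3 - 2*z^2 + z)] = 10*(-6*z^2 + 4*z - 1)/(z^3*(z^4 - 4*z^3 + 6*z^2 - 4*z + 1))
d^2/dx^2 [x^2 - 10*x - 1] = 2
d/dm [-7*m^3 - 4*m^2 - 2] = m*(-21*m - 8)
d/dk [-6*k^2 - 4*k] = -12*k - 4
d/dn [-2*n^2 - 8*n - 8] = -4*n - 8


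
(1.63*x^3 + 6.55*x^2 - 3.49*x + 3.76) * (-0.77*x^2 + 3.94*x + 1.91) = -1.2551*x^5 + 1.3787*x^4 + 31.6076*x^3 - 4.1353*x^2 + 8.1485*x + 7.1816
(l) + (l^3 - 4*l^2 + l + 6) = l^3 - 4*l^2 + 2*l + 6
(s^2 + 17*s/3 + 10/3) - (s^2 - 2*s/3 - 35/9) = 19*s/3 + 65/9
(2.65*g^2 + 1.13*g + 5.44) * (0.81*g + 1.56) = 2.1465*g^3 + 5.0493*g^2 + 6.1692*g + 8.4864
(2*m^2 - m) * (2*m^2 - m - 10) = 4*m^4 - 4*m^3 - 19*m^2 + 10*m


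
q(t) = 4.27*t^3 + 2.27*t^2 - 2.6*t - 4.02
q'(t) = 12.81*t^2 + 4.54*t - 2.6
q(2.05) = 36.98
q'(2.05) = 60.54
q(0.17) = -4.38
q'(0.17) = -1.46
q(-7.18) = -1448.85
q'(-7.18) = 625.19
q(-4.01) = -232.43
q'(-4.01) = 185.18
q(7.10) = 1620.23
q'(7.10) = 675.39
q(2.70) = 89.55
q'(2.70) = 103.04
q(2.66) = 85.49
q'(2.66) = 100.11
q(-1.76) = -15.69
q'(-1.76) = 29.09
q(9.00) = 3269.28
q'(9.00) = 1075.87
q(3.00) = 123.90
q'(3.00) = 126.31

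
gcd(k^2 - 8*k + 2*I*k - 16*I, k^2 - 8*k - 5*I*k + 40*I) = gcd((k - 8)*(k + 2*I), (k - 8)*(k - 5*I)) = k - 8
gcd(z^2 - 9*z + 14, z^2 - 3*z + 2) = z - 2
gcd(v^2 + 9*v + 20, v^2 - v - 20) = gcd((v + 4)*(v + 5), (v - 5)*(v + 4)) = v + 4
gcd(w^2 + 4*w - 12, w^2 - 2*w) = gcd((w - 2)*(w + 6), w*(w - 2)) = w - 2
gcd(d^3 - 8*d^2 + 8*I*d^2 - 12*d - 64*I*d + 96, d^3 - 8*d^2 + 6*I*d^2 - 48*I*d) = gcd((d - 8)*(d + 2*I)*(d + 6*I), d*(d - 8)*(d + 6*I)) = d^2 + d*(-8 + 6*I) - 48*I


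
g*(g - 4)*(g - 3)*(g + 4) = g^4 - 3*g^3 - 16*g^2 + 48*g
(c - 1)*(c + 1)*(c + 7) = c^3 + 7*c^2 - c - 7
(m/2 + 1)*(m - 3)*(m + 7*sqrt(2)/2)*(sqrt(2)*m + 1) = sqrt(2)*m^4/2 - sqrt(2)*m^3/2 + 4*m^3 - 4*m^2 - 5*sqrt(2)*m^2/4 - 24*m - 7*sqrt(2)*m/4 - 21*sqrt(2)/2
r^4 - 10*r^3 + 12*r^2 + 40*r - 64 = (r - 8)*(r - 2)^2*(r + 2)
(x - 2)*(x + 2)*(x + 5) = x^3 + 5*x^2 - 4*x - 20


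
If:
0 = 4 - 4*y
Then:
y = 1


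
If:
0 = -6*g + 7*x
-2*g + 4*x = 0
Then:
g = 0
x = 0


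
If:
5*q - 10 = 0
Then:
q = 2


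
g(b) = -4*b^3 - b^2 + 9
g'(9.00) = -990.00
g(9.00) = -2988.00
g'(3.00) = -114.00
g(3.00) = -108.00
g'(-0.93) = -8.52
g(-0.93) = 11.35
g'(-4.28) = -211.26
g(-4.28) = 304.29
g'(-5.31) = -327.73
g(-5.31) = 579.69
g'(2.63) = -88.26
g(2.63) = -70.68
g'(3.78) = -179.02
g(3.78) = -221.33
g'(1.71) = -38.51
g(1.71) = -13.92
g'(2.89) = -106.01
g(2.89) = -95.90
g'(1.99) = -51.50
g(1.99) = -26.48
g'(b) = -12*b^2 - 2*b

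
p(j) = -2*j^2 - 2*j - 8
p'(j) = -4*j - 2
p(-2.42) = -14.87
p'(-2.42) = 7.68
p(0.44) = -9.27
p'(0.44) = -3.76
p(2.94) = -31.17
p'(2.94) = -13.76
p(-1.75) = -10.62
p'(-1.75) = 5.00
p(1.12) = -12.75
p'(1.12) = -6.48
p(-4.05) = -32.70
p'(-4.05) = 14.20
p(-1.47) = -9.38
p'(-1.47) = 3.88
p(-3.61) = -26.84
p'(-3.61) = 12.44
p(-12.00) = -272.00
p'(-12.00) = 46.00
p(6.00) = -92.00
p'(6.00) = -26.00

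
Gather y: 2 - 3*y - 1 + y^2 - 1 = y^2 - 3*y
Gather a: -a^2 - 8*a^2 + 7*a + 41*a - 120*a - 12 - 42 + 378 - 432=-9*a^2 - 72*a - 108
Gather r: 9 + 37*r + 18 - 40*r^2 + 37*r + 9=-40*r^2 + 74*r + 36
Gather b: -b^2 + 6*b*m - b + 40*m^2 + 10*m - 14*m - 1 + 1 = -b^2 + b*(6*m - 1) + 40*m^2 - 4*m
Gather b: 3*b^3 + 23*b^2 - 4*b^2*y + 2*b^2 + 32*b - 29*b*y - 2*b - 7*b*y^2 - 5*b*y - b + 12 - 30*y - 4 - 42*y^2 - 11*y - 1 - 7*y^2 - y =3*b^3 + b^2*(25 - 4*y) + b*(-7*y^2 - 34*y + 29) - 49*y^2 - 42*y + 7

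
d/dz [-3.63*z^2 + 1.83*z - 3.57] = 1.83 - 7.26*z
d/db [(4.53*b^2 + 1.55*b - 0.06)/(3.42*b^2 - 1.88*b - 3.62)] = (-13.8174*b^2 - 32.3868*b - 5.7238)/(11.6964*b^4 - 12.8592*b^3 - 21.2264*b^2 + 13.6112*b + 13.1044)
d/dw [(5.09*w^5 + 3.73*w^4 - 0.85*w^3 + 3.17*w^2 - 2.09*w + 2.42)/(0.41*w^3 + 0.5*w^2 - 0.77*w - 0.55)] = (4.1738*w^7 + 9.1643*w^6 - 11.9472*w^5 - 24.3385*w^4 - 5.1832*w^3 - 2.97*w^2 - 5.907*w + 3.0129)/(0.1681*w^6 + 0.41*w^5 - 0.3814*w^4 - 1.221*w^3 + 0.0428999999999999*w^2 + 0.847*w + 0.3025)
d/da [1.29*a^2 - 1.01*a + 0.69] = 2.58*a - 1.01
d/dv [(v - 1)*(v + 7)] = 2*v + 6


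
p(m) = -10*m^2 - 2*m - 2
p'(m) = -20*m - 2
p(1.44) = -25.62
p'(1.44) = -30.80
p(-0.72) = -5.74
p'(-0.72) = 12.40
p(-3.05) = -88.92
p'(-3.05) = 59.00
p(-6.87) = -460.23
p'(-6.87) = 135.40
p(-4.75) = -218.12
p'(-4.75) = 93.00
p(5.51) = -316.62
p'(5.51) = -112.20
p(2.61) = -75.34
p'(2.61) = -54.20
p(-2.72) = -70.54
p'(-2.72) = 52.40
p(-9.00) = -794.00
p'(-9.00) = 178.00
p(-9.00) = -794.00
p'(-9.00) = 178.00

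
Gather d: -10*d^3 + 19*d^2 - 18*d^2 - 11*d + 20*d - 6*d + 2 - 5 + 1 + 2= -10*d^3 + d^2 + 3*d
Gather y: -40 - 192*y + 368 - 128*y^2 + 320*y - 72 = -128*y^2 + 128*y + 256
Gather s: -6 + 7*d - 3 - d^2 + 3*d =-d^2 + 10*d - 9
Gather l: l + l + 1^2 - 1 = 2*l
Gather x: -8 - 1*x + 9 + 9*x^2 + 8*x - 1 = 9*x^2 + 7*x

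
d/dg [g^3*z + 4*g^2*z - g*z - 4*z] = z*(3*g^2 + 8*g - 1)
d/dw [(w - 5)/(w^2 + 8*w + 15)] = (w^2 + 8*w - 2*(w - 5)*(w + 4) + 15)/(w^2 + 8*w + 15)^2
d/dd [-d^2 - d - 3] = -2*d - 1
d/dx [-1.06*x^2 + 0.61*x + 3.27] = 0.61 - 2.12*x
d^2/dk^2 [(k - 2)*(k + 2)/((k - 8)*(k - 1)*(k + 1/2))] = 4*(4*k^6 - 138*k^4 + 1095*k^3 - 3228*k^2 + 1620*k - 676)/(8*k^9 - 204*k^8 + 1818*k^7 - 6245*k^6 + 4731*k^5 + 5109*k^4 - 4985*k^3 - 2088*k^2 + 1344*k + 512)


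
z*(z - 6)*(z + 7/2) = z^3 - 5*z^2/2 - 21*z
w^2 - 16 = (w - 4)*(w + 4)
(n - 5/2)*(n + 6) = n^2 + 7*n/2 - 15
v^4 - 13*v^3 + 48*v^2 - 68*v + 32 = (v - 8)*(v - 2)^2*(v - 1)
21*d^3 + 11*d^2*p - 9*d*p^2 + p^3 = (-7*d + p)*(-3*d + p)*(d + p)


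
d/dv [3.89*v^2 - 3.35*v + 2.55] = 7.78*v - 3.35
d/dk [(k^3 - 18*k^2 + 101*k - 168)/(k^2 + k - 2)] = (k^4 + 2*k^3 - 125*k^2 + 408*k - 34)/(k^4 + 2*k^3 - 3*k^2 - 4*k + 4)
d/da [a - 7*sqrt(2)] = 1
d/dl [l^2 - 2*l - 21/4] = 2*l - 2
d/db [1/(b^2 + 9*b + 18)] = (-2*b - 9)/(b^2 + 9*b + 18)^2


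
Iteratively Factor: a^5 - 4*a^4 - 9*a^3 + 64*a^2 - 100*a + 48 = (a - 2)*(a^4 - 2*a^3 - 13*a^2 + 38*a - 24) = (a - 3)*(a - 2)*(a^3 + a^2 - 10*a + 8) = (a - 3)*(a - 2)*(a - 1)*(a^2 + 2*a - 8) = (a - 3)*(a - 2)^2*(a - 1)*(a + 4)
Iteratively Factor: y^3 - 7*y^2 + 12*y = (y - 4)*(y^2 - 3*y) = (y - 4)*(y - 3)*(y)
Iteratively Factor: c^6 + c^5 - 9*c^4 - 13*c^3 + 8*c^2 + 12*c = (c)*(c^5 + c^4 - 9*c^3 - 13*c^2 + 8*c + 12) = c*(c + 2)*(c^4 - c^3 - 7*c^2 + c + 6) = c*(c - 3)*(c + 2)*(c^3 + 2*c^2 - c - 2) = c*(c - 3)*(c + 1)*(c + 2)*(c^2 + c - 2) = c*(c - 3)*(c - 1)*(c + 1)*(c + 2)*(c + 2)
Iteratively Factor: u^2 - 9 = (u + 3)*(u - 3)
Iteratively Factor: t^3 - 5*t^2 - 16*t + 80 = (t - 4)*(t^2 - t - 20) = (t - 5)*(t - 4)*(t + 4)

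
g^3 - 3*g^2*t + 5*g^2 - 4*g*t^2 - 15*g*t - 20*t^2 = (g + 5)*(g - 4*t)*(g + t)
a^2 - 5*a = a*(a - 5)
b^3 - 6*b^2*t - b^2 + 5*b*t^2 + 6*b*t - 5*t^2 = (b - 1)*(b - 5*t)*(b - t)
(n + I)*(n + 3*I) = n^2 + 4*I*n - 3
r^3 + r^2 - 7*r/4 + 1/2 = (r - 1/2)^2*(r + 2)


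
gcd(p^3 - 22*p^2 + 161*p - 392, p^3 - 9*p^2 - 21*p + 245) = p^2 - 14*p + 49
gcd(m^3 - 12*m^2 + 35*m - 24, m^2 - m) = m - 1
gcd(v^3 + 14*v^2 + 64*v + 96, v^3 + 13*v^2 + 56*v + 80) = v^2 + 8*v + 16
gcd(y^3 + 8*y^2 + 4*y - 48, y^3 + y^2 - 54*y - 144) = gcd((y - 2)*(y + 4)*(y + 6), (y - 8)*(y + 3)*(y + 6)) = y + 6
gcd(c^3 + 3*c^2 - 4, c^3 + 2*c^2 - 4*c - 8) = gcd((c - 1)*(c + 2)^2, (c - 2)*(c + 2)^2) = c^2 + 4*c + 4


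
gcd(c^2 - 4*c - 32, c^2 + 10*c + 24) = c + 4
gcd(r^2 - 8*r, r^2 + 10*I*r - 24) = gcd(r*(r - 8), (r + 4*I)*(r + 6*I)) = 1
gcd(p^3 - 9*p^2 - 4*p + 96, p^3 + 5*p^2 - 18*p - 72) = p^2 - p - 12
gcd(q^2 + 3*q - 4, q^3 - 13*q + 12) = q^2 + 3*q - 4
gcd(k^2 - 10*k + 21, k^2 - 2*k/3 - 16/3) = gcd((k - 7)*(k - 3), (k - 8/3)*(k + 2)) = 1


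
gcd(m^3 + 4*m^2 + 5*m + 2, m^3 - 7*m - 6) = m^2 + 3*m + 2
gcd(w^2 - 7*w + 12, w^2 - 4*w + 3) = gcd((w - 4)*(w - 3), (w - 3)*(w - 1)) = w - 3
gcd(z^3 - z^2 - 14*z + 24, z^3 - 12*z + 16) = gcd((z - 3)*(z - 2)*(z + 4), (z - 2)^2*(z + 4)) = z^2 + 2*z - 8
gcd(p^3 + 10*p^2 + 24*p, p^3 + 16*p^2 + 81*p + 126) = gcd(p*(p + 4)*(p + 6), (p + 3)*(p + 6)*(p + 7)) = p + 6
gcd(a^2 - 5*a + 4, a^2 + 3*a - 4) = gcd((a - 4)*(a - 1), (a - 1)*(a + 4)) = a - 1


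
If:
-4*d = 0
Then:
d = 0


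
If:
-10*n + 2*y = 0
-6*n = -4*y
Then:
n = 0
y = 0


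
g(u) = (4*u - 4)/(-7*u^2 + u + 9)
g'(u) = (4*u - 4)*(14*u - 1)/(-7*u^2 + u + 9)^2 + 4/(-7*u^2 + u + 9) = 4*(-7*u^2 + u + (u - 1)*(14*u - 1) + 9)/(-7*u^2 + u + 9)^2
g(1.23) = -2.55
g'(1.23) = 103.85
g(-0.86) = -2.51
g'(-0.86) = 12.40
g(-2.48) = 0.38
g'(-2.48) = 0.26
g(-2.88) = 0.30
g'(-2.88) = 0.16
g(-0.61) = -1.11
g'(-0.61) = 2.53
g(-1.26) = 2.68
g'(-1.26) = 13.62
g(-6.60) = 0.10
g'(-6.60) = 0.02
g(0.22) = -0.35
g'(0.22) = 0.37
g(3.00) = -0.16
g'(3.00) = 0.05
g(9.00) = -0.06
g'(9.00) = 0.01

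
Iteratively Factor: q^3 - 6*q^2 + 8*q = (q)*(q^2 - 6*q + 8) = q*(q - 4)*(q - 2)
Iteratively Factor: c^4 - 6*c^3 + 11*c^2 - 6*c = (c - 1)*(c^3 - 5*c^2 + 6*c) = c*(c - 1)*(c^2 - 5*c + 6) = c*(c - 2)*(c - 1)*(c - 3)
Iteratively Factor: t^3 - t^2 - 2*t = (t + 1)*(t^2 - 2*t) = (t - 2)*(t + 1)*(t)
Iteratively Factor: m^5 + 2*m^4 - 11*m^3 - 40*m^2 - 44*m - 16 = (m - 4)*(m^4 + 6*m^3 + 13*m^2 + 12*m + 4) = (m - 4)*(m + 1)*(m^3 + 5*m^2 + 8*m + 4) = (m - 4)*(m + 1)*(m + 2)*(m^2 + 3*m + 2) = (m - 4)*(m + 1)^2*(m + 2)*(m + 2)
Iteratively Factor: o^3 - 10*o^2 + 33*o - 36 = (o - 4)*(o^2 - 6*o + 9) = (o - 4)*(o - 3)*(o - 3)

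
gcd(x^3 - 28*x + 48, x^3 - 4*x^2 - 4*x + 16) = x^2 - 6*x + 8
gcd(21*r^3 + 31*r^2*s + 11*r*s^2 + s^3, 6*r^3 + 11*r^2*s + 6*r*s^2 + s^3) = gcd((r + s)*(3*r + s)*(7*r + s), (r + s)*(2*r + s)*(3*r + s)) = 3*r^2 + 4*r*s + s^2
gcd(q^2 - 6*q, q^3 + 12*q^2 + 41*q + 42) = 1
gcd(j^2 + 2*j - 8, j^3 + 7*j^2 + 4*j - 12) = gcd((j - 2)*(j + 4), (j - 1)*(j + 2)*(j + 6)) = 1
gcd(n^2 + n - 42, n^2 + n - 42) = n^2 + n - 42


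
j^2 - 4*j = j*(j - 4)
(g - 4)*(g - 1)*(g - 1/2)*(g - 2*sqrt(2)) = g^4 - 11*g^3/2 - 2*sqrt(2)*g^3 + 13*g^2/2 + 11*sqrt(2)*g^2 - 13*sqrt(2)*g - 2*g + 4*sqrt(2)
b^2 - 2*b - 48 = (b - 8)*(b + 6)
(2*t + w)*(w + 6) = 2*t*w + 12*t + w^2 + 6*w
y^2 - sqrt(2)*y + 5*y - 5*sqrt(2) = (y + 5)*(y - sqrt(2))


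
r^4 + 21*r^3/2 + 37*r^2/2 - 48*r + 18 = (r - 1)*(r - 1/2)*(r + 6)^2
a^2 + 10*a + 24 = (a + 4)*(a + 6)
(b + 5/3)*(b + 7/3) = b^2 + 4*b + 35/9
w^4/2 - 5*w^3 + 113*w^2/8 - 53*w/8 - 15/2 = (w/2 + 1/4)*(w - 5)*(w - 4)*(w - 3/2)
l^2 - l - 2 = (l - 2)*(l + 1)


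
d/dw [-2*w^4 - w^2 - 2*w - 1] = -8*w^3 - 2*w - 2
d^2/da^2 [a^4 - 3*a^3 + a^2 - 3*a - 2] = 12*a^2 - 18*a + 2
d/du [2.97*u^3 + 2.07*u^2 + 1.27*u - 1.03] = 8.91*u^2 + 4.14*u + 1.27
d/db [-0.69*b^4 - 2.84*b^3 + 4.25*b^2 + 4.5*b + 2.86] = -2.76*b^3 - 8.52*b^2 + 8.5*b + 4.5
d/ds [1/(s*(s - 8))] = 2*(4 - s)/(s^2*(s^2 - 16*s + 64))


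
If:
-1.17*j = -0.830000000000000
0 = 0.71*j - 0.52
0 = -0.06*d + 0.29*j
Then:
No Solution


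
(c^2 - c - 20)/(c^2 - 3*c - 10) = (c + 4)/(c + 2)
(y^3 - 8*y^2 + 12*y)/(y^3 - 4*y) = (y - 6)/(y + 2)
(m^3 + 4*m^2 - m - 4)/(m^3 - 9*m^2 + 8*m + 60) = (m^3 + 4*m^2 - m - 4)/(m^3 - 9*m^2 + 8*m + 60)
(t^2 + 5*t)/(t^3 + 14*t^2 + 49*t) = (t + 5)/(t^2 + 14*t + 49)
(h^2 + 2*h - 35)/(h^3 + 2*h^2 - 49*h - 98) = (h - 5)/(h^2 - 5*h - 14)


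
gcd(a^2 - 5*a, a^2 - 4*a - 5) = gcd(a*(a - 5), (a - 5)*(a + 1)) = a - 5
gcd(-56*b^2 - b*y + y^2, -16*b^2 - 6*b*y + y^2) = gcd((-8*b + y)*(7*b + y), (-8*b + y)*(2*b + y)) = -8*b + y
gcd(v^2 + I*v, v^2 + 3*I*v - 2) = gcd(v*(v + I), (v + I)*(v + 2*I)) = v + I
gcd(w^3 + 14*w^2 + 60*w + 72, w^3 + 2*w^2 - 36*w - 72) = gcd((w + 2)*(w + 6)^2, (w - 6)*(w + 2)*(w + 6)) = w^2 + 8*w + 12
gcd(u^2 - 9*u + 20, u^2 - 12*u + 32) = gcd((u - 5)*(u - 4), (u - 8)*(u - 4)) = u - 4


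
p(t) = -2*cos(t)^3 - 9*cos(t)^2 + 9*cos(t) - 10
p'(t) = 6*sin(t)*cos(t)^2 + 18*sin(t)*cos(t) - 9*sin(t) = 3*(6*cos(t) + cos(2*t) - 2)*sin(t)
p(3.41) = -25.25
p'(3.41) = 5.51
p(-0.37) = -11.05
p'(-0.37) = -4.70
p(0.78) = -8.87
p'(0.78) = 4.80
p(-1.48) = -9.26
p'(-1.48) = 7.29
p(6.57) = -11.41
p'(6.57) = 3.90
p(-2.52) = -22.19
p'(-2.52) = 11.45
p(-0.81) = -8.73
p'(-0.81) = -4.54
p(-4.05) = -18.47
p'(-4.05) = -14.04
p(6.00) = -11.43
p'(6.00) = -3.86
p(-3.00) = -25.79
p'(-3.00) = 2.95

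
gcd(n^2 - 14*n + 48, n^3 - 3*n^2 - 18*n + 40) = 1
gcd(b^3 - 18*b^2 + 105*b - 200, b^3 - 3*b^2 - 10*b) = b - 5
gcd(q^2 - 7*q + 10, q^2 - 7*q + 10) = q^2 - 7*q + 10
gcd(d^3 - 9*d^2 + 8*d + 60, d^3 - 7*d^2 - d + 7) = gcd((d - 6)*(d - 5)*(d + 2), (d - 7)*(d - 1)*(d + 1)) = 1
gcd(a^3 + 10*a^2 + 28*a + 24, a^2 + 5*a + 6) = a + 2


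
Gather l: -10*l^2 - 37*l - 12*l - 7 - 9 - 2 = -10*l^2 - 49*l - 18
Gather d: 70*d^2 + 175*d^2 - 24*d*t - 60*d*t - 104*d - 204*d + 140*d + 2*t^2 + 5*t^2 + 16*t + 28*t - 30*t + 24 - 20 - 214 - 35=245*d^2 + d*(-84*t - 168) + 7*t^2 + 14*t - 245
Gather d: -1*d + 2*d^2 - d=2*d^2 - 2*d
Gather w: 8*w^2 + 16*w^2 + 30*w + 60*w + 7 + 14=24*w^2 + 90*w + 21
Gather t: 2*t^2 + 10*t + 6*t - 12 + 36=2*t^2 + 16*t + 24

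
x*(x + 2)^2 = x^3 + 4*x^2 + 4*x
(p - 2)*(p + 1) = p^2 - p - 2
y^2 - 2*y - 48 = (y - 8)*(y + 6)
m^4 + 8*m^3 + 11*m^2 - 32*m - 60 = (m - 2)*(m + 2)*(m + 3)*(m + 5)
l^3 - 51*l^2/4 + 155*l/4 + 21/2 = (l - 7)*(l - 6)*(l + 1/4)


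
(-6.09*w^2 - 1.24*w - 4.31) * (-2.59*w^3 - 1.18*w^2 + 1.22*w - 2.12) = 15.7731*w^5 + 10.3978*w^4 + 5.1963*w^3 + 16.4838*w^2 - 2.6294*w + 9.1372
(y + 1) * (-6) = -6*y - 6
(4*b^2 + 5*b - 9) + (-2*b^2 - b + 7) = 2*b^2 + 4*b - 2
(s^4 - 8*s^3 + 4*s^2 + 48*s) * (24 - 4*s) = -4*s^5 + 56*s^4 - 208*s^3 - 96*s^2 + 1152*s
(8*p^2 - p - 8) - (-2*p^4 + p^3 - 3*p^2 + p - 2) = 2*p^4 - p^3 + 11*p^2 - 2*p - 6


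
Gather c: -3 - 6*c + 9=6 - 6*c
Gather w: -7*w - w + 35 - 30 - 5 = -8*w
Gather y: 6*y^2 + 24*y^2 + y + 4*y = 30*y^2 + 5*y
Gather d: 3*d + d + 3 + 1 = 4*d + 4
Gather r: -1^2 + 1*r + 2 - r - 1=0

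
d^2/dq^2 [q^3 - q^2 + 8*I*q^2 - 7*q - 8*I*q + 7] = 6*q - 2 + 16*I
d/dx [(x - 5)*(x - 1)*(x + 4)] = 3*x^2 - 4*x - 19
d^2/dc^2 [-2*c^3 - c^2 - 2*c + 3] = -12*c - 2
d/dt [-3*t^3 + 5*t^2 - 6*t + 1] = -9*t^2 + 10*t - 6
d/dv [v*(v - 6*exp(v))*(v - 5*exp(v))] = -11*v^2*exp(v) + 3*v^2 + 60*v*exp(2*v) - 22*v*exp(v) + 30*exp(2*v)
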